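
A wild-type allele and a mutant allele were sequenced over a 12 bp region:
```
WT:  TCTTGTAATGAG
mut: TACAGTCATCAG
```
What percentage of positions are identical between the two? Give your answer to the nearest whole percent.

Mismatches at positions 2, 3, 4, 7, 10 (1-based): 5 of 12.
Identical positions: 7/12 = 58.33% → 58%.

58%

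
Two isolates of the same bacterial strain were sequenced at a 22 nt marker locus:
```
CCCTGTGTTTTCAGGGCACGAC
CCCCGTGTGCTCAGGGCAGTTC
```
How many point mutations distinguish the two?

6

Comparing position by position, 6 positions differ: 4 (T/C), 9 (T/G), 10 (T/C), 19 (C/G), 20 (G/T), 21 (A/T).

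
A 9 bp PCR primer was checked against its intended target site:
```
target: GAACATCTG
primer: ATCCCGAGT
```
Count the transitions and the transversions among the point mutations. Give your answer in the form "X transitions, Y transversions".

1 transition, 7 transversions

Mismatches (1-based):
base 1: G→A (purine→purine, transition)
base 2: A→T (purine→pyrimidine, transversion)
base 3: A→C (purine→pyrimidine, transversion)
base 5: A→C (purine→pyrimidine, transversion)
base 6: T→G (pyrimidine→purine, transversion)
base 7: C→A (pyrimidine→purine, transversion)
base 8: T→G (pyrimidine→purine, transversion)
base 9: G→T (purine→pyrimidine, transversion)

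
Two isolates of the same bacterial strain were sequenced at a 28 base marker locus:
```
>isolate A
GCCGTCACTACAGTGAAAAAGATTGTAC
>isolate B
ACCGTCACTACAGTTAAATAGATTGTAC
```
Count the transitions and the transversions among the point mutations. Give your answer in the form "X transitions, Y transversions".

Transitions (purine↔purine or pyrimidine↔pyrimidine): 1 G→A.
Transversions (purine↔pyrimidine): 15 G→T, 19 A→T.

1 transition, 2 transversions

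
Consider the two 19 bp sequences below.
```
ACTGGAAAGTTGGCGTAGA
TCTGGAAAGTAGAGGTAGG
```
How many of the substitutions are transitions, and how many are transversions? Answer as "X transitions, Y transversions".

2 transitions, 3 transversions

Mismatches (1-based):
base 1: A→T (purine→pyrimidine, transversion)
base 11: T→A (pyrimidine→purine, transversion)
base 13: G→A (purine→purine, transition)
base 14: C→G (pyrimidine→purine, transversion)
base 19: A→G (purine→purine, transition)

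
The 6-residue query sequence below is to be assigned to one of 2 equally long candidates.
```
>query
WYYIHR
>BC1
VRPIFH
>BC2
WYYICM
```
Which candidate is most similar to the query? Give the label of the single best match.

Hamming distances to query — BC1: 5; BC2: 2.
Smallest is BC2 with 2 mismatches.

BC2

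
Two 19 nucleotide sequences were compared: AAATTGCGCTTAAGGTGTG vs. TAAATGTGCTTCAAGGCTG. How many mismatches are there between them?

Comparing position by position, 7 bases differ: 1 (A/T), 4 (T/A), 7 (C/T), 12 (A/C), 14 (G/A), 16 (T/G), 17 (G/C).

7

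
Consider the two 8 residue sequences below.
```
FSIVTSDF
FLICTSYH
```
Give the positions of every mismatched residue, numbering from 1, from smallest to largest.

2, 4, 7, 8

Scanning 1-based: 2: S/L; 4: V/C; 7: D/Y; 8: F/H.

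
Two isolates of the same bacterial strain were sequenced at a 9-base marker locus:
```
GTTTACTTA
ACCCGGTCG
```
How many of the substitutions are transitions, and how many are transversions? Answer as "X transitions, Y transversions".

7 transitions, 1 transversion

Transitions (purine↔purine or pyrimidine↔pyrimidine): 1 G→A, 2 T→C, 3 T→C, 4 T→C, 5 A→G, 8 T→C, 9 A→G.
Transversions (purine↔pyrimidine): 6 C→G.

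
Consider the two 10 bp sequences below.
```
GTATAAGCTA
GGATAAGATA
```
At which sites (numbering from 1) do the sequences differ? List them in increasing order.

Differences at site 2 (T→G), site 8 (C→A).

2, 8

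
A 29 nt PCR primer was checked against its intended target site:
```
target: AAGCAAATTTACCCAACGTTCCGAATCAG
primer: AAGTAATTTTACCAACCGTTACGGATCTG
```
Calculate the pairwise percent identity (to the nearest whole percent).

76%

Mismatches at positions 4, 7, 14, 16, 21, 24, 28 (1-based): 7 of 29.
Identical positions: 22/29 = 75.86% → 76%.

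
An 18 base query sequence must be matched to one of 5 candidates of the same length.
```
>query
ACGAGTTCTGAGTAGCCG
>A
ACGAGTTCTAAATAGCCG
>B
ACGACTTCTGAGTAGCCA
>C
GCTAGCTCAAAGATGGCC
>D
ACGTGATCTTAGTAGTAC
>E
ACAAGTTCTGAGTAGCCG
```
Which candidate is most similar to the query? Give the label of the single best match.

A differs at 2 sites; B differs at 2 sites; C differs at 9 sites; D differs at 6 sites; E differs at 1 site. The closest is E.

E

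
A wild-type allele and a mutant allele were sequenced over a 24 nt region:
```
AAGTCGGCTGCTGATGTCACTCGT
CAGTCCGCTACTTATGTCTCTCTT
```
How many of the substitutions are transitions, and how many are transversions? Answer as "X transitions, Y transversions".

1 transition, 5 transversions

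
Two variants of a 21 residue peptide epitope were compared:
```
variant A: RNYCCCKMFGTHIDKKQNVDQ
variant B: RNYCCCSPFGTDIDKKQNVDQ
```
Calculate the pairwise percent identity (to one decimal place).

85.7%

3 positions differ (7, 8, 12), so 18 of 21 match: 18/21 = 85.71%.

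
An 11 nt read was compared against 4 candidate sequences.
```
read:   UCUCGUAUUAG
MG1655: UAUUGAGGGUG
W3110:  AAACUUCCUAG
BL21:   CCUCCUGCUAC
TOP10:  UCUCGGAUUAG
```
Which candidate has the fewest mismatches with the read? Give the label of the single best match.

Hamming distances to read — MG1655: 7; W3110: 6; BL21: 5; TOP10: 1.
Smallest is TOP10 with 1 mismatch.

TOP10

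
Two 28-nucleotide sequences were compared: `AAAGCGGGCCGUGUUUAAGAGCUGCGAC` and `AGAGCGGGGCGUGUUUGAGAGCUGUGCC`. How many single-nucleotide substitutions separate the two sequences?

The sequences differ at bases 2, 9, 17, 25, 27 (1-based) — 5 in total.

5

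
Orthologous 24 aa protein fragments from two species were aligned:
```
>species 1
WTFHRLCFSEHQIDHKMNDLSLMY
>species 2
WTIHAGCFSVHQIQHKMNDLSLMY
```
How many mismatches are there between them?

Mismatches (1-based): residue 3: F→I; residue 5: R→A; residue 6: L→G; residue 10: E→V; residue 14: D→Q.

5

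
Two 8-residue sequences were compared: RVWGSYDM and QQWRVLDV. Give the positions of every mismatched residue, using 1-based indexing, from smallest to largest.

1, 2, 4, 5, 6, 8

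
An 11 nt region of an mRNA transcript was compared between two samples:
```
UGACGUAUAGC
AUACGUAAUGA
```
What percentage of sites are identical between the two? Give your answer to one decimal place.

54.5%

Mismatches at positions 1, 2, 8, 9, 11 (1-based): 5 of 11.
Identical positions: 6/11 = 54.55% → 54.5%.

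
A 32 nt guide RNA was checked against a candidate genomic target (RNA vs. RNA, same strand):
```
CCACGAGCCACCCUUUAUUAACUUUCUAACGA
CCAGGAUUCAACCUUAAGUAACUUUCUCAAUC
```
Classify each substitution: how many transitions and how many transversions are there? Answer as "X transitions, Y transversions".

1 transition, 9 transversions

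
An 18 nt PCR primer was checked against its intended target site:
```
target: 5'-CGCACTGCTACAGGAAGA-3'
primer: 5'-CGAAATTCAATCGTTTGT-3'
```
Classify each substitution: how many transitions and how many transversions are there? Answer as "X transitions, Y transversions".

1 transition, 9 transversions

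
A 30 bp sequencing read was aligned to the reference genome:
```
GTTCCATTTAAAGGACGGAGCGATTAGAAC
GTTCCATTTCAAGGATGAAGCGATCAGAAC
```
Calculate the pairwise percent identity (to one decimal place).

Mismatches at positions 10, 16, 18, 25 (1-based): 4 of 30.
Identical positions: 26/30 = 86.67% → 86.7%.

86.7%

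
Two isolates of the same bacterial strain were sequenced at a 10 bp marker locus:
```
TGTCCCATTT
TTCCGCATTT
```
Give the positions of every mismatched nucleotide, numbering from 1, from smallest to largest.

Scanning 1-based: 2: G/T; 3: T/C; 5: C/G.

2, 3, 5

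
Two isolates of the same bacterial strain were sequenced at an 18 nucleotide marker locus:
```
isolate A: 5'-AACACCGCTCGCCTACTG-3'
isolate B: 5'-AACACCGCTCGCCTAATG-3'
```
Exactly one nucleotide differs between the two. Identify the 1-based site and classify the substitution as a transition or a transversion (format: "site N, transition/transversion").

site 16, transversion

Site 16 changes C→A. C is a pyrimidine and A is a purine, so this is a transversion.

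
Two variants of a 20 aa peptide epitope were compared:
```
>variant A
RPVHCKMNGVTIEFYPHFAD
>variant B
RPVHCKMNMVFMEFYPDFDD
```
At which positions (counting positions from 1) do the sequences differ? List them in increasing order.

Differences at position 9 (G→M), position 11 (T→F), position 12 (I→M), position 17 (H→D), position 19 (A→D).

9, 11, 12, 17, 19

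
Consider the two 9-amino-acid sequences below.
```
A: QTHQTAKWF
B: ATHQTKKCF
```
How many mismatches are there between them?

3

Comparing position by position, 3 positions differ: 1 (Q/A), 6 (A/K), 8 (W/C).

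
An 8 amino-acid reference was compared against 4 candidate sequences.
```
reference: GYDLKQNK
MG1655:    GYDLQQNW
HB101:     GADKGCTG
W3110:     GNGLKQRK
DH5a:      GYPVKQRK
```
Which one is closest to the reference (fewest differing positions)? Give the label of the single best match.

MG1655 differs at 2 positions; HB101 differs at 6 positions; W3110 differs at 3 positions; DH5a differs at 3 positions. The closest is MG1655.

MG1655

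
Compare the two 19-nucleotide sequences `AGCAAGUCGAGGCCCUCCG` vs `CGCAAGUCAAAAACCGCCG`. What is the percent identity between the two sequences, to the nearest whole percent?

Mismatches at positions 1, 9, 11, 12, 13, 16 (1-based): 6 of 19.
Identical positions: 13/19 = 68.42% → 68%.

68%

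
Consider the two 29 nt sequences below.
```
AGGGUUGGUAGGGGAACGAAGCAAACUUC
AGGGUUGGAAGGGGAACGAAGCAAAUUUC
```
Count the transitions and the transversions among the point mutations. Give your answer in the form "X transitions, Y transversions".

1 transition, 1 transversion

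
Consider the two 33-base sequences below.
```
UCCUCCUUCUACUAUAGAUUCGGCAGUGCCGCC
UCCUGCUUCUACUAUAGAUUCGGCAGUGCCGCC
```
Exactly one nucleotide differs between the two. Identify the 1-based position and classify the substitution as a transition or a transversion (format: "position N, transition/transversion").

position 5, transversion

Position 5 changes C→G. C is a pyrimidine and G is a purine, so this is a transversion.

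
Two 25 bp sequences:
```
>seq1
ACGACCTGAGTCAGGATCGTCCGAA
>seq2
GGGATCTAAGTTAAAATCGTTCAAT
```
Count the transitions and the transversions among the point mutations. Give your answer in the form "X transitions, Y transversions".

Mismatches (1-based):
base 1: A→G (purine→purine, transition)
base 2: C→G (pyrimidine→purine, transversion)
base 5: C→T (pyrimidine→pyrimidine, transition)
base 8: G→A (purine→purine, transition)
base 12: C→T (pyrimidine→pyrimidine, transition)
base 14: G→A (purine→purine, transition)
base 15: G→A (purine→purine, transition)
base 21: C→T (pyrimidine→pyrimidine, transition)
base 23: G→A (purine→purine, transition)
base 25: A→T (purine→pyrimidine, transversion)

8 transitions, 2 transversions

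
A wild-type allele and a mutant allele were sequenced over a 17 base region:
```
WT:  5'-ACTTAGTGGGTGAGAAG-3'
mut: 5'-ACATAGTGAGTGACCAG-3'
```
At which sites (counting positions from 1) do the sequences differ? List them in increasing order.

3, 9, 14, 15

Differences at site 3 (T→A), site 9 (G→A), site 14 (G→C), site 15 (A→C).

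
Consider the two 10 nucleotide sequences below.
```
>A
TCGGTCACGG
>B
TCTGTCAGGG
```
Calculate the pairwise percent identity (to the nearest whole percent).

80%

Mismatches at positions 3, 8 (1-based): 2 of 10.
Identical positions: 8/10 = 80% → 80%.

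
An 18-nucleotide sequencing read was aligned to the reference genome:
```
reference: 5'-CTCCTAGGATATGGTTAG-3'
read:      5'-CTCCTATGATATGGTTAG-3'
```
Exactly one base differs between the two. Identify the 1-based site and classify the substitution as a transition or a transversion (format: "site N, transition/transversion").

Site 7 changes G→T. G is a purine and T is a pyrimidine, so this is a transversion.

site 7, transversion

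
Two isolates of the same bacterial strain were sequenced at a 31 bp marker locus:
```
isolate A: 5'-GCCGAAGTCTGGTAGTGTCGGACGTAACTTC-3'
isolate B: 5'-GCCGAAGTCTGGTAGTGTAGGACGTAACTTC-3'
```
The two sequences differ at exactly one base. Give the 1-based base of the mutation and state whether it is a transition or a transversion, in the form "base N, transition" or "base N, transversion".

Base 19 changes C→A. C is a pyrimidine and A is a purine, so this is a transversion.

base 19, transversion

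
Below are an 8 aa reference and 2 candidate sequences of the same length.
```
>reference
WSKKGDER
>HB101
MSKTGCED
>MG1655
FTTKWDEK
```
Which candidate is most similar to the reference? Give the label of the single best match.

HB101

Hamming distances to reference — HB101: 4; MG1655: 5.
Smallest is HB101 with 4 mismatches.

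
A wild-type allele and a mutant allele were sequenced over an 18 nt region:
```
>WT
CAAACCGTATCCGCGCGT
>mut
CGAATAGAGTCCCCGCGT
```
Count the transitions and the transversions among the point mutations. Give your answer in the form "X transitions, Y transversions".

3 transitions, 3 transversions

Transitions (purine↔purine or pyrimidine↔pyrimidine): 2 A→G, 5 C→T, 9 A→G.
Transversions (purine↔pyrimidine): 6 C→A, 8 T→A, 13 G→C.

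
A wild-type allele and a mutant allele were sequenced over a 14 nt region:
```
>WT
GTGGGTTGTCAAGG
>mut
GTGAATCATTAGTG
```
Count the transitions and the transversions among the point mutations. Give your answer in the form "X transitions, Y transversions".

6 transitions, 1 transversion

Transitions (purine↔purine or pyrimidine↔pyrimidine): 4 G→A, 5 G→A, 7 T→C, 8 G→A, 10 C→T, 12 A→G.
Transversions (purine↔pyrimidine): 13 G→T.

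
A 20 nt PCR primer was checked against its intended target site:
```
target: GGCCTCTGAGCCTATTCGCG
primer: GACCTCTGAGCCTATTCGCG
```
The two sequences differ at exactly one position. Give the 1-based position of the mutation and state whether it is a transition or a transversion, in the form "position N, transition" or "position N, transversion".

position 2, transition

Position 2 changes G→A. G is a purine and A is a purine, so this is a transition.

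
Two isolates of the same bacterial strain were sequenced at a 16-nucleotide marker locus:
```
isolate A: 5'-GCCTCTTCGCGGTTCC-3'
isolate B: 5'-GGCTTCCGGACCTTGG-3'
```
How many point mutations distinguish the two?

10

Comparing position by position, 10 positions differ: 2 (C/G), 5 (C/T), 6 (T/C), 7 (T/C), 8 (C/G), 10 (C/A), 11 (G/C), 12 (G/C), 15 (C/G), 16 (C/G).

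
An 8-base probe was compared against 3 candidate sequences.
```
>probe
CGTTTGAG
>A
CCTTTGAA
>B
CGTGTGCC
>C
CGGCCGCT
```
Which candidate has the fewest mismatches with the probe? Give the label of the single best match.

A differs at 2 sites; B differs at 3 sites; C differs at 5 sites. The closest is A.

A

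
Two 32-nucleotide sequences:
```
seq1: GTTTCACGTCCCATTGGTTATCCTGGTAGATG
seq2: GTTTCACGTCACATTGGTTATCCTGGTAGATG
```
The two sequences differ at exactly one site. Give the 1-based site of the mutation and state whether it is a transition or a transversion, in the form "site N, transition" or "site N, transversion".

site 11, transversion

The sequences differ only at site 11: C→A (pyrimidine→purine), a transversion.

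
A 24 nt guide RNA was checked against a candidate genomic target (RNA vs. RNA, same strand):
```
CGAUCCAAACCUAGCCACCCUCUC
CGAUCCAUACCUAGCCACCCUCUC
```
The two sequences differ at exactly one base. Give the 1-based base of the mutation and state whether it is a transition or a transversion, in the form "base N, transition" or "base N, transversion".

Base 8 changes A→U. A is a purine and U is a pyrimidine, so this is a transversion.

base 8, transversion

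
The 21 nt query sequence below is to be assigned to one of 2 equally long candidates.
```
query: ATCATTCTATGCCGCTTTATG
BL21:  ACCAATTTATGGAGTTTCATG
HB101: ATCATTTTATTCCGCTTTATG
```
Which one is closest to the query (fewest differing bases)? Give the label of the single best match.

Hamming distances to query — BL21: 7; HB101: 2.
Smallest is HB101 with 2 mismatches.

HB101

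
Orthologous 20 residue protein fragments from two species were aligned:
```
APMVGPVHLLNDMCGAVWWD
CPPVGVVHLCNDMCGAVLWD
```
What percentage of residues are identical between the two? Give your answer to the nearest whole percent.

5 positions differ (1, 3, 6, 10, 18), so 15 of 20 match: 15/20 = 75%.

75%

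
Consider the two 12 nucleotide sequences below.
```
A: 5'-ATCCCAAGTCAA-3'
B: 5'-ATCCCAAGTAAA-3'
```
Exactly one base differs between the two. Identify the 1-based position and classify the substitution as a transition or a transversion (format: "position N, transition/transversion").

position 10, transversion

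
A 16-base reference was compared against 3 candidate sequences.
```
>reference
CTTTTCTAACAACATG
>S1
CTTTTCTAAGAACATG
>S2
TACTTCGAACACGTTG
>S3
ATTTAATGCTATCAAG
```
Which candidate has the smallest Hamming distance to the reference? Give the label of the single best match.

S1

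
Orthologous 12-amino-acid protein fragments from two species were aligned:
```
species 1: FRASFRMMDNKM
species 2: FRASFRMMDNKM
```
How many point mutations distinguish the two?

The two sequences are identical at every position.

0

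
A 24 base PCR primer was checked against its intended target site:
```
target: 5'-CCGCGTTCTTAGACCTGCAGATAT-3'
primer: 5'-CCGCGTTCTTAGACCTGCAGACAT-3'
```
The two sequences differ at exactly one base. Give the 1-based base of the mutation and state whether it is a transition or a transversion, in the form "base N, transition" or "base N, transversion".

Base 22 changes T→C. T is a pyrimidine and C is a pyrimidine, so this is a transition.

base 22, transition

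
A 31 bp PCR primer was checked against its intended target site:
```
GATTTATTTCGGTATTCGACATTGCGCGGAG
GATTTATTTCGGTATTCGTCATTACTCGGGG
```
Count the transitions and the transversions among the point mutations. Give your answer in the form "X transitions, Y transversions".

2 transitions, 2 transversions

Mismatches (1-based):
site 19: A→T (purine→pyrimidine, transversion)
site 24: G→A (purine→purine, transition)
site 26: G→T (purine→pyrimidine, transversion)
site 30: A→G (purine→purine, transition)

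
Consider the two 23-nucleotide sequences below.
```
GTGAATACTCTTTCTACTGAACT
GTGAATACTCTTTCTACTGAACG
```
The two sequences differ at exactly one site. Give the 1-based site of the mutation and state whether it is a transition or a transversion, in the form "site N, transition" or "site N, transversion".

site 23, transversion

Site 23 changes T→G. T is a pyrimidine and G is a purine, so this is a transversion.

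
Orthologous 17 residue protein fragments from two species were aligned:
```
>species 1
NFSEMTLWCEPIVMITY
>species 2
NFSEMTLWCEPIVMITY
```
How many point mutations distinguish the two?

0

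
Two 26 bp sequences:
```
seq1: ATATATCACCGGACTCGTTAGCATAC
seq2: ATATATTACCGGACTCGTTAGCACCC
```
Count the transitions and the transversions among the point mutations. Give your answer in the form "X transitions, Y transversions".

Mismatches (1-based):
position 7: C→T (pyrimidine→pyrimidine, transition)
position 24: T→C (pyrimidine→pyrimidine, transition)
position 25: A→C (purine→pyrimidine, transversion)

2 transitions, 1 transversion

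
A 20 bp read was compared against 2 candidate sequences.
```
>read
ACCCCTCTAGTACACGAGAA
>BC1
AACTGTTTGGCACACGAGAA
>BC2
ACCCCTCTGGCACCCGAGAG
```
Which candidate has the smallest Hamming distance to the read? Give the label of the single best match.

Hamming distances to read — BC1: 6; BC2: 4.
Smallest is BC2 with 4 mismatches.

BC2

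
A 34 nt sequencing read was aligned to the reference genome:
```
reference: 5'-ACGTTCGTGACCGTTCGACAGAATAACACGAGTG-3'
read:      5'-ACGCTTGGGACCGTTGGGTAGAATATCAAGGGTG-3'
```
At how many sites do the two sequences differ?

Comparing position by position, 9 sites differ: 4 (T/C), 6 (C/T), 8 (T/G), 16 (C/G), 18 (A/G), 19 (C/T), 26 (A/T), 29 (C/A), 31 (A/G).

9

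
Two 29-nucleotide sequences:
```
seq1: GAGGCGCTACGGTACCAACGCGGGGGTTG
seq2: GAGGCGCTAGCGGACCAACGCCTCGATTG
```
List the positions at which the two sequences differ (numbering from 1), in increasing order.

10, 11, 13, 22, 23, 24, 26

Differences at position 10 (C→G), position 11 (G→C), position 13 (T→G), position 22 (G→C), position 23 (G→T), position 24 (G→C), position 26 (G→A).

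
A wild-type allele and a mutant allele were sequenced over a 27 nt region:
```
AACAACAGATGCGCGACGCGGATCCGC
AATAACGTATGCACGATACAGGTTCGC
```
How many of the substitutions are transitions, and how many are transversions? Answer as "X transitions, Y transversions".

8 transitions, 1 transversion

Transitions (purine↔purine or pyrimidine↔pyrimidine): 3 C→T, 7 A→G, 13 G→A, 17 C→T, 18 G→A, 20 G→A, 22 A→G, 24 C→T.
Transversions (purine↔pyrimidine): 8 G→T.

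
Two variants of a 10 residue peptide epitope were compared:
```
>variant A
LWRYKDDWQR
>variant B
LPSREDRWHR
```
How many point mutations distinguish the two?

Mismatches (1-based): position 2: W→P; position 3: R→S; position 4: Y→R; position 5: K→E; position 7: D→R; position 9: Q→H.

6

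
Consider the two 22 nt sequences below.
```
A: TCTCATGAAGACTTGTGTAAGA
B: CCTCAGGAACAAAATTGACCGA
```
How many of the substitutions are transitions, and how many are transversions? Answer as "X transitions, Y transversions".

Mismatches (1-based):
site 1: T→C (pyrimidine→pyrimidine, transition)
site 6: T→G (pyrimidine→purine, transversion)
site 10: G→C (purine→pyrimidine, transversion)
site 12: C→A (pyrimidine→purine, transversion)
site 13: T→A (pyrimidine→purine, transversion)
site 14: T→A (pyrimidine→purine, transversion)
site 15: G→T (purine→pyrimidine, transversion)
site 18: T→A (pyrimidine→purine, transversion)
site 19: A→C (purine→pyrimidine, transversion)
site 20: A→C (purine→pyrimidine, transversion)

1 transition, 9 transversions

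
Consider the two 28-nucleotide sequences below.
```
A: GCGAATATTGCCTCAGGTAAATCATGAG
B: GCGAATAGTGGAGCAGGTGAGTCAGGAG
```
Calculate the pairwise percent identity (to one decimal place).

75.0%

Mismatches at positions 8, 11, 12, 13, 19, 21, 25 (1-based): 7 of 28.
Identical positions: 21/28 = 75% → 75.0%.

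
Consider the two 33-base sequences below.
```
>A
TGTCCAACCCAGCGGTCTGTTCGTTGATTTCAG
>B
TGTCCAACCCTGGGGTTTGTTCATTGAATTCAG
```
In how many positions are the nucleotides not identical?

5

Comparing position by position, 5 positions differ: 11 (A/T), 13 (C/G), 17 (C/T), 23 (G/A), 28 (T/A).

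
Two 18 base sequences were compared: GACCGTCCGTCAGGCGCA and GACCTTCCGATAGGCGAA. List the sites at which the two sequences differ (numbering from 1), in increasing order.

5, 10, 11, 17

Differences at site 5 (G→T), site 10 (T→A), site 11 (C→T), site 17 (C→A).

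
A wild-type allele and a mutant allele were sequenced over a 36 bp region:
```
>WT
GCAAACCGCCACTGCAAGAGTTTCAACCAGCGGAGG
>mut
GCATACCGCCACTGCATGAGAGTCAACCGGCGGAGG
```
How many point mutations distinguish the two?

The sequences differ at positions 4, 17, 21, 22, 29 (1-based) — 5 in total.

5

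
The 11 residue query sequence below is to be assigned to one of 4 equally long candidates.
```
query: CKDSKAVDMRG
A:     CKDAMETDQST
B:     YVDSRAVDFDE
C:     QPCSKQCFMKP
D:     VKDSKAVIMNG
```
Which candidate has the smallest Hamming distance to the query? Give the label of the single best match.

A differs at 7 positions; B differs at 6 positions; C differs at 8 positions; D differs at 3 positions. The closest is D.

D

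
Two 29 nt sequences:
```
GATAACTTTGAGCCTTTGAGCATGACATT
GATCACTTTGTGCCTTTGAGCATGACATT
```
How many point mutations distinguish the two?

2

Mismatches (1-based): position 4: A→C; position 11: A→T.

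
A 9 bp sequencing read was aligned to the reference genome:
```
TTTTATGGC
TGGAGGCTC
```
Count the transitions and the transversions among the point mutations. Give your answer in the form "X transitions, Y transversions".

1 transition, 6 transversions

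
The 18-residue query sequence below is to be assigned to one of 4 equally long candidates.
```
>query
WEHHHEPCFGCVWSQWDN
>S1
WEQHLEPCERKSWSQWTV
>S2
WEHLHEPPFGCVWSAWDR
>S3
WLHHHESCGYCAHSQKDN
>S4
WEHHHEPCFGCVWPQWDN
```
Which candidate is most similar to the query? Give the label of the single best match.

S4

S1 differs at 8 residues; S2 differs at 4 residues; S3 differs at 7 residues; S4 differs at 1 residue. The closest is S4.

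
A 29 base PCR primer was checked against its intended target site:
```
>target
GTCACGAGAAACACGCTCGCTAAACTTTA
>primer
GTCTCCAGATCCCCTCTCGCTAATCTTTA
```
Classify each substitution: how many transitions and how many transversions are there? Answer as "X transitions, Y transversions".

0 transitions, 7 transversions

Mismatches (1-based):
site 4: A→T (purine→pyrimidine, transversion)
site 6: G→C (purine→pyrimidine, transversion)
site 10: A→T (purine→pyrimidine, transversion)
site 11: A→C (purine→pyrimidine, transversion)
site 13: A→C (purine→pyrimidine, transversion)
site 15: G→T (purine→pyrimidine, transversion)
site 24: A→T (purine→pyrimidine, transversion)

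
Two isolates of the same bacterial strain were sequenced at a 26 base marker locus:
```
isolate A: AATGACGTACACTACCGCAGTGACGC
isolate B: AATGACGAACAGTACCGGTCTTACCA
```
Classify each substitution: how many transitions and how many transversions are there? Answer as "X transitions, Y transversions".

0 transitions, 8 transversions

Transitions (purine↔purine or pyrimidine↔pyrimidine): none.
Transversions (purine↔pyrimidine): 8 T→A, 12 C→G, 18 C→G, 19 A→T, 20 G→C, 22 G→T, 25 G→C, 26 C→A.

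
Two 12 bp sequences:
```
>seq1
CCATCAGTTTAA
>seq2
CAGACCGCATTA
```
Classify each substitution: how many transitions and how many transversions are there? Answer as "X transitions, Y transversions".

Transitions (purine↔purine or pyrimidine↔pyrimidine): 3 A→G, 8 T→C.
Transversions (purine↔pyrimidine): 2 C→A, 4 T→A, 6 A→C, 9 T→A, 11 A→T.

2 transitions, 5 transversions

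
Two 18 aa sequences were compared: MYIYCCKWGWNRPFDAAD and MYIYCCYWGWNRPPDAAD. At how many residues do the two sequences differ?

Comparing position by position, 2 residues differ: 7 (K/Y), 14 (F/P).

2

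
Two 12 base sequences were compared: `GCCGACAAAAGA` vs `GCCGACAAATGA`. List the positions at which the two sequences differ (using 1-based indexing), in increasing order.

Differences at position 10 (A→T).

10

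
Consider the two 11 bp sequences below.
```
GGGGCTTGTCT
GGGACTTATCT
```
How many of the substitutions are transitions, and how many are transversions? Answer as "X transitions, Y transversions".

2 transitions, 0 transversions

Transitions (purine↔purine or pyrimidine↔pyrimidine): 4 G→A, 8 G→A.
Transversions (purine↔pyrimidine): none.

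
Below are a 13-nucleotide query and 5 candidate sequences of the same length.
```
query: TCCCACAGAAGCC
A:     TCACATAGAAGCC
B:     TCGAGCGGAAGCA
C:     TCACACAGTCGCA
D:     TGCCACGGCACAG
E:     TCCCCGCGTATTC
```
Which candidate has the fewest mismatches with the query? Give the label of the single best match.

A differs at 2 positions; B differs at 5 positions; C differs at 4 positions; D differs at 6 positions; E differs at 6 positions. The closest is A.

A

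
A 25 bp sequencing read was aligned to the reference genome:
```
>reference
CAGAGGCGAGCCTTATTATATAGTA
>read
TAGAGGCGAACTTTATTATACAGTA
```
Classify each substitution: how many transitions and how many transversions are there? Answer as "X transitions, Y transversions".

4 transitions, 0 transversions

Transitions (purine↔purine or pyrimidine↔pyrimidine): 1 C→T, 10 G→A, 12 C→T, 21 T→C.
Transversions (purine↔pyrimidine): none.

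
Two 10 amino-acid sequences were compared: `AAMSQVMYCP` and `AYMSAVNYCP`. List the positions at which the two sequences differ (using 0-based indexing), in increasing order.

Scanning 0-based: 1: A/Y; 4: Q/A; 6: M/N.

1, 4, 6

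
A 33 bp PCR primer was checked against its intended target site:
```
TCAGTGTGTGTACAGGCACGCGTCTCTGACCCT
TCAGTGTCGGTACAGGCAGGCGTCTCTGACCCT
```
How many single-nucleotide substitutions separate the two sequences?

3

Mismatches (1-based): site 8: G→C; site 9: T→G; site 19: C→G.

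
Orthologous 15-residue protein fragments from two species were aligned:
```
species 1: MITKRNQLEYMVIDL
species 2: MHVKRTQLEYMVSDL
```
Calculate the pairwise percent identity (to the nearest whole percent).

Mismatches at positions 2, 3, 6, 13 (1-based): 4 of 15.
Identical positions: 11/15 = 73.33% → 73%.

73%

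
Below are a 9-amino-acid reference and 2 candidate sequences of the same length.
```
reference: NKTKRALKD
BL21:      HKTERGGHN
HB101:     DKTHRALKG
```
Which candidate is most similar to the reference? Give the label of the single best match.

HB101

BL21 differs at 6 residues; HB101 differs at 3 residues. The closest is HB101.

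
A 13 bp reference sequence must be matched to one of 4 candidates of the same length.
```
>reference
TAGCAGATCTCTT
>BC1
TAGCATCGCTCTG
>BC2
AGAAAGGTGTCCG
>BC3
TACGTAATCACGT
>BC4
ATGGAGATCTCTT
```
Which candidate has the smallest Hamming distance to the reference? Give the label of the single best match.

Hamming distances to reference — BC1: 4; BC2: 8; BC3: 6; BC4: 3.
Smallest is BC4 with 3 mismatches.

BC4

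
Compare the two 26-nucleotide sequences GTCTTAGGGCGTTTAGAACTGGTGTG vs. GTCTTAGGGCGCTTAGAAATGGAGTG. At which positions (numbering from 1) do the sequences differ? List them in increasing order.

12, 19, 23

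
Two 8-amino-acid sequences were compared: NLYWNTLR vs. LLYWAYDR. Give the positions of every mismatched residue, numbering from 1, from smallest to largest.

Scanning 1-based: 1: N/L; 5: N/A; 6: T/Y; 7: L/D.

1, 5, 6, 7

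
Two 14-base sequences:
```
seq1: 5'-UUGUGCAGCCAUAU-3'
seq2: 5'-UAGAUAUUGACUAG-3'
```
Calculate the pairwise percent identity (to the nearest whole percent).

29%

Mismatches at positions 2, 4, 5, 6, 7, 8, 9, 10, 11, 14 (1-based): 10 of 14.
Identical positions: 4/14 = 28.57% → 29%.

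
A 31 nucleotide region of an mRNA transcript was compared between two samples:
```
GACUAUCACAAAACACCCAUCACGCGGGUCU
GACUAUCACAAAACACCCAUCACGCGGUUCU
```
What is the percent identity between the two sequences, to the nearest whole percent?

97%

1 position differs (28), so 30 of 31 match: 30/31 = 96.77%.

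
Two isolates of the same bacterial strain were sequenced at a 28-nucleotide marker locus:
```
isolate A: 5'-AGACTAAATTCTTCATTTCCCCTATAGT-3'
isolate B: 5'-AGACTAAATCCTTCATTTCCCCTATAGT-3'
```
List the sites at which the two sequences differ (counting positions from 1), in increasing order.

Scanning 1-based: 10: T/C.

10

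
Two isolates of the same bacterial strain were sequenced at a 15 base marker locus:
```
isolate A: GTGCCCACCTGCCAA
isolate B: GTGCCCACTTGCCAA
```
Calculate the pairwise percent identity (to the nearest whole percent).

93%

1 position differs (9), so 14 of 15 match: 14/15 = 93.33%.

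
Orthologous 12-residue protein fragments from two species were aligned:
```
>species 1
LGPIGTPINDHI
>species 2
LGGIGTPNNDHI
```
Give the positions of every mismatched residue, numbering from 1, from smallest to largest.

Differences at position 3 (P→G), position 8 (I→N).

3, 8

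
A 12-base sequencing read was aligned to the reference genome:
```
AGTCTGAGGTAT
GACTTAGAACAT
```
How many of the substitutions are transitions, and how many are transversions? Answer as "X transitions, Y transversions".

9 transitions, 0 transversions

Transitions (purine↔purine or pyrimidine↔pyrimidine): 1 A→G, 2 G→A, 3 T→C, 4 C→T, 6 G→A, 7 A→G, 8 G→A, 9 G→A, 10 T→C.
Transversions (purine↔pyrimidine): none.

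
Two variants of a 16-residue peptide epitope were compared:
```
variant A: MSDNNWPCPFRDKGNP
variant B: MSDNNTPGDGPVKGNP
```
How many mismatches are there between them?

6

Mismatches (1-based): position 6: W→T; position 8: C→G; position 9: P→D; position 10: F→G; position 11: R→P; position 12: D→V.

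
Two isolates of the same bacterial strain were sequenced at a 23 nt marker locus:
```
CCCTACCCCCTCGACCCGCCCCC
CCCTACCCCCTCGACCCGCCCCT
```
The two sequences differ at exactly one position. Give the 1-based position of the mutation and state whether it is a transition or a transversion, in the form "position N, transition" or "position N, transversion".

position 23, transition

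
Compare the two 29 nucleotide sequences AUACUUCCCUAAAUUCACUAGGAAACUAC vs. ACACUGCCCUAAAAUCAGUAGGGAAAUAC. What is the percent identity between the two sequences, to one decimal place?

79.3%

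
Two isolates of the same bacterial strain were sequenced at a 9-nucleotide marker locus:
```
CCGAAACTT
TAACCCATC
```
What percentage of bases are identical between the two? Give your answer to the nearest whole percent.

Mismatches at positions 1, 2, 3, 4, 5, 6, 7, 9 (1-based): 8 of 9.
Identical positions: 1/9 = 11.11% → 11%.

11%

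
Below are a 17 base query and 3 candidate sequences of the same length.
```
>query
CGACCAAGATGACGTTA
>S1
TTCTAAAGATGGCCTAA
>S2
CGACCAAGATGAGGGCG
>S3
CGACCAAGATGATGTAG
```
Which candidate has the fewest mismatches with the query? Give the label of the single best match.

S3

Hamming distances to query — S1: 8; S2: 4; S3: 3.
Smallest is S3 with 3 mismatches.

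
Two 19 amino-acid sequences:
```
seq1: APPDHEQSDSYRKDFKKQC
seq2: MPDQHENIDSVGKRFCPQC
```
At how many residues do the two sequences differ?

Comparing position by position, 10 residues differ: 1 (A/M), 3 (P/D), 4 (D/Q), 7 (Q/N), 8 (S/I), 11 (Y/V), 12 (R/G), 14 (D/R), 16 (K/C), 17 (K/P).

10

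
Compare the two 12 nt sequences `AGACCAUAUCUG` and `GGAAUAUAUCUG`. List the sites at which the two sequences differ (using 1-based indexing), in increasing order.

Scanning 1-based: 1: A/G; 4: C/A; 5: C/U.

1, 4, 5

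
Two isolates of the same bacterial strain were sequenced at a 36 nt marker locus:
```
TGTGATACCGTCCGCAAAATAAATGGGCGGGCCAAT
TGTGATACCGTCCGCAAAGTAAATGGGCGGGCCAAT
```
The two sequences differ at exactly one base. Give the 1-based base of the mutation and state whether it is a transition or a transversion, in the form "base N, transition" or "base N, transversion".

base 19, transition

Base 19 changes A→G. A is a purine and G is a purine, so this is a transition.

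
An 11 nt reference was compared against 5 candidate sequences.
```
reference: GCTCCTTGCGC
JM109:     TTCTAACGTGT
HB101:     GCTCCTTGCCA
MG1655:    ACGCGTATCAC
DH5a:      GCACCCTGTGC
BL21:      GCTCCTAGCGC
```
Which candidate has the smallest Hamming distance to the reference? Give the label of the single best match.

JM109 differs at 9 bases; HB101 differs at 2 bases; MG1655 differs at 6 bases; DH5a differs at 3 bases; BL21 differs at 1 base. The closest is BL21.

BL21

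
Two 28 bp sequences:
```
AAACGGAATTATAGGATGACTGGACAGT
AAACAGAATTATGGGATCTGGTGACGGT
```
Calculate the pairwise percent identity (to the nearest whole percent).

8 positions differ (5, 13, 18, 19, 20, 21, 22, 26), so 20 of 28 match: 20/28 = 71.43%.

71%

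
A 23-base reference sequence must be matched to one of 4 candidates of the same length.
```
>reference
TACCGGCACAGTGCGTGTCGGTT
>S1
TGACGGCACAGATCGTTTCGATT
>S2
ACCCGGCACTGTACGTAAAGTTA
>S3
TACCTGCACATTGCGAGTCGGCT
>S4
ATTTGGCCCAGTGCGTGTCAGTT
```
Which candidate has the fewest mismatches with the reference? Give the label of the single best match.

S1 differs at 6 positions; S2 differs at 9 positions; S3 differs at 4 positions; S4 differs at 6 positions. The closest is S3.

S3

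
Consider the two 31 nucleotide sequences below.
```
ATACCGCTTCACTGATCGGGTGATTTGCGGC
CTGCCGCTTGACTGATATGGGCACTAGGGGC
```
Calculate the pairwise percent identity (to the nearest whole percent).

10 positions differ (1, 3, 10, 17, 18, 21, 22, 24, 26, 28), so 21 of 31 match: 21/31 = 67.74%.

68%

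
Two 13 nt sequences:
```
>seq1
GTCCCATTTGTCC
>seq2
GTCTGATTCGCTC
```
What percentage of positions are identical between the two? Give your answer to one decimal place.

5 positions differ (4, 5, 9, 11, 12), so 8 of 13 match: 8/13 = 61.54%.

61.5%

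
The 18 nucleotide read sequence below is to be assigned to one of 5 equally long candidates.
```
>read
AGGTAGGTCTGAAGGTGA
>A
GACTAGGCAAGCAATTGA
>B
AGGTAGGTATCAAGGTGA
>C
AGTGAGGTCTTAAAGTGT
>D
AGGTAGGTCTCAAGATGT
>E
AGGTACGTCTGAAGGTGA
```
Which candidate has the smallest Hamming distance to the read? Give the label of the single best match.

Hamming distances to read — A: 9; B: 2; C: 5; D: 3; E: 1.
Smallest is E with 1 mismatch.

E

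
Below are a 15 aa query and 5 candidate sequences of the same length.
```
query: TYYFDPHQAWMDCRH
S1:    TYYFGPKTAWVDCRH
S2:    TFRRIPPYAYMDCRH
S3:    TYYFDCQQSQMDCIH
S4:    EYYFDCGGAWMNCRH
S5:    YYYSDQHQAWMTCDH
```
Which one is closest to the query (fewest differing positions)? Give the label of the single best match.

S1

Hamming distances to query — S1: 4; S2: 7; S3: 5; S4: 5; S5: 5.
Smallest is S1 with 4 mismatches.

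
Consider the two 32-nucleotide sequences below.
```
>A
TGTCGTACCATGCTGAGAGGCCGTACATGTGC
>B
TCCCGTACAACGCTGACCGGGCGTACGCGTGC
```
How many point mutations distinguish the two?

9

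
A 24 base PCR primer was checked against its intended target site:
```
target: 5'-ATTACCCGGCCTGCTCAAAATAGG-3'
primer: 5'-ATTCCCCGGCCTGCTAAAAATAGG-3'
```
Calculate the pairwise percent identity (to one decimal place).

91.7%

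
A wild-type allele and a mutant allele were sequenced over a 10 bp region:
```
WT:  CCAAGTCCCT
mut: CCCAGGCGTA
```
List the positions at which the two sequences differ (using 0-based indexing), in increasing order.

Differences at position 2 (A→C), position 5 (T→G), position 7 (C→G), position 8 (C→T), position 9 (T→A).

2, 5, 7, 8, 9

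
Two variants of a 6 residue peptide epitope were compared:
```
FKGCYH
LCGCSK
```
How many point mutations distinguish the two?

Mismatches (1-based): residue 1: F→L; residue 2: K→C; residue 5: Y→S; residue 6: H→K.

4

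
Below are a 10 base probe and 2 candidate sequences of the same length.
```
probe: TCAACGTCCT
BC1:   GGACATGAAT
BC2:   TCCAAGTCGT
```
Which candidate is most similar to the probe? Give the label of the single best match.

BC2

BC1 differs at 8 bases; BC2 differs at 3 bases. The closest is BC2.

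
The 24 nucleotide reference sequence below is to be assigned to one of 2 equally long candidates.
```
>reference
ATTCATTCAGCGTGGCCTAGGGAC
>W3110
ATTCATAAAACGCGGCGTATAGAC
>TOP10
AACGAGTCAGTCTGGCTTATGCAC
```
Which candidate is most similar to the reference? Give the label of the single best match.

W3110 differs at 7 sites; TOP10 differs at 9 sites. The closest is W3110.

W3110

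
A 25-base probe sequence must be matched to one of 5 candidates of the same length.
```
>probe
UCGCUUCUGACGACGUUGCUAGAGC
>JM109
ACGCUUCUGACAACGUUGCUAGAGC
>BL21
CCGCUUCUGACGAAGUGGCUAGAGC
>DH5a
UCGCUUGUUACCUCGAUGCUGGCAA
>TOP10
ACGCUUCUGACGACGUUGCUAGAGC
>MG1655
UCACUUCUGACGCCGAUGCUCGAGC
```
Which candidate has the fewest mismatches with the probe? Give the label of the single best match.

JM109 differs at 2 bases; BL21 differs at 3 bases; DH5a differs at 9 bases; TOP10 differs at 1 base; MG1655 differs at 4 bases. The closest is TOP10.

TOP10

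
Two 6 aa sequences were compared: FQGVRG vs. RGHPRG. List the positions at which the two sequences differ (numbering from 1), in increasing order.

Scanning 1-based: 1: F/R; 2: Q/G; 3: G/H; 4: V/P.

1, 2, 3, 4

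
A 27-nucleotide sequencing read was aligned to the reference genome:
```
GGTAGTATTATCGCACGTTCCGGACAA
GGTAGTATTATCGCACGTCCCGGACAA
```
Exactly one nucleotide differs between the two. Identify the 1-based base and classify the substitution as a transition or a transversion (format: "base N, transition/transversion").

Base 19 changes T→C. T is a pyrimidine and C is a pyrimidine, so this is a transition.

base 19, transition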